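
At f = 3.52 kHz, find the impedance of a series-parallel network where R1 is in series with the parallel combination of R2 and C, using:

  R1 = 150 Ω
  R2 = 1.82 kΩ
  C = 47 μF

Step 1 — Angular frequency: ω = 2π·f = 2π·3520 = 2.212e+04 rad/s.
Step 2 — Component impedances:
  R1: Z = R = 150 Ω
  R2: Z = R = 1820 Ω
  C: Z = 1/(jωC) = -j/(ω·C) = 0 - j0.962 Ω
Step 3 — Parallel branch: R2 || C = 1/(1/R2 + 1/C) = 0.0005085 - j0.962 Ω.
Step 4 — Series with R1: Z_total = R1 + (R2 || C) = 150 - j0.962 Ω = 150∠-0.4° Ω.

Z = 150 - j0.962 Ω = 150∠-0.4° Ω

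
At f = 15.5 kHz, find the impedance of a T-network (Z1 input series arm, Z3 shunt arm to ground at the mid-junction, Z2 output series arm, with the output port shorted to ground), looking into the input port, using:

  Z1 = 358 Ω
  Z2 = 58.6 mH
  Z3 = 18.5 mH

Step 1 — Angular frequency: ω = 2π·f = 2π·1.55e+04 = 9.739e+04 rad/s.
Step 2 — Component impedances:
  Z1: Z = R = 358 Ω
  Z2: Z = jωL = j·9.739e+04·0.0586 = 0 + j5707 Ω
  Z3: Z = jωL = j·9.739e+04·0.0185 = 0 + j1802 Ω
Step 3 — With the output port shorted to ground, the output series arm Z2 runs from the junction to ground; the shunt arm Z3 also runs from the junction to ground. They appear in parallel: Z3 || Z2 = 0 + j1369 Ω.
Step 4 — Series with input arm Z1: Z_in = Z1 + (Z3 || Z2) = 358 + j1369 Ω = 1415∠75.3° Ω.

Z = 358 + j1369 Ω = 1415∠75.3° Ω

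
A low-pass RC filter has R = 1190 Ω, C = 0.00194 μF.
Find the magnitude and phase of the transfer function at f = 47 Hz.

Step 1 — Angular frequency: ω = 2π·47 = 295.3 rad/s.
Step 2 — Transfer function: H(jω) = 1/(1 + jωRC).
Step 3 — Denominator: 1 + jωRC = 1 + j·295.3·1190·1.94e-09 = 1 + j0.0006818.
Step 4 — H = 1 - j0.0006818.
Step 5 — Magnitude: |H| = 1 (-0.0 dB); phase: φ = -0.0°.

|H| = 1 (-0.0 dB), φ = -0.0°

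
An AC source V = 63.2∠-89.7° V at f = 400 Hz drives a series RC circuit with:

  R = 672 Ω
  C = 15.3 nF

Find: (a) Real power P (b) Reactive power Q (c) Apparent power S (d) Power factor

Step 1 — Angular frequency: ω = 2π·f = 2π·400 = 2513 rad/s.
Step 2 — Component impedances:
  R: Z = R = 672 Ω
  C: Z = 1/(jωC) = -j/(ω·C) = 0 - j2.601e+04 Ω
Step 3 — Series combination: Z_total = R + C = 672 - j2.601e+04 Ω = 2.601e+04∠-88.5° Ω.
Step 4 — Source phasor: V = 63.2∠-89.7° V = 0.3309 - j63.2 V.
Step 5 — Current: I = V / Z = 0.002429 - j5.004e-05 A = 0.002429∠-1.2° A.
Step 6 — Complex power: S = V·I* = 0.003966 - j0.1535 VA.
Step 7 — Real power: P = Re(S) = 0.003966 W.
Step 8 — Reactive power: Q = Im(S) = -0.1535 VAR.
Step 9 — Apparent power: |S| = 0.1535 VA.
Step 10 — Power factor: PF = P/|S| = 0.02583 (leading).

(a) P = 0.003966 W  (b) Q = -0.1535 VAR  (c) S = 0.1535 VA  (d) PF = 0.02583 (leading)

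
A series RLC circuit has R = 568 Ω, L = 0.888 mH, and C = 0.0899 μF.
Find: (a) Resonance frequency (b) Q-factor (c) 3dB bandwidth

Step 1 — Resonance condition Im(Z)=0 gives ω₀ = 1/√(LC).
Step 2 — ω₀ = 1/√(0.000888·8.99e-08) = 1.119e+05 rad/s.
Step 3 — f₀ = ω₀/(2π) = 1.781e+04 Hz.
Step 4 — Series Q: Q = ω₀L/R = 1.119e+05·0.000888/568 = 0.175.
Step 5 — 3dB bandwidth: Δω = ω₀/Q = 6.396e+05 rad/s; BW = Δω/(2π) = 1.018e+05 Hz.

(a) f₀ = 1.781e+04 Hz  (b) Q = 0.175  (c) BW = 1.018e+05 Hz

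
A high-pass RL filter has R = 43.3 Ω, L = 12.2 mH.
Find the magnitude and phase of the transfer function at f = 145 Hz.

Step 1 — Angular frequency: ω = 2π·145 = 911.1 rad/s.
Step 2 — Transfer function: H(jω) = jωL/(R + jωL).
Step 3 — Numerator jωL = j·11.11; denominator R + jωL = 43.3 + j11.11.
Step 4 — H = 0.06182 + j0.2408.
Step 5 — Magnitude: |H| = 0.2486 (-12.1 dB); phase: φ = 75.6°.

|H| = 0.2486 (-12.1 dB), φ = 75.6°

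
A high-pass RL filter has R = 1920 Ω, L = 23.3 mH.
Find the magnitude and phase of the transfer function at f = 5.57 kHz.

Step 1 — Angular frequency: ω = 2π·5570 = 3.5e+04 rad/s.
Step 2 — Transfer function: H(jω) = jωL/(R + jωL).
Step 3 — Numerator jωL = j·815.4; denominator R + jωL = 1920 + j815.4.
Step 4 — H = 0.1528 + j0.3598.
Step 5 — Magnitude: |H| = 0.3909 (-8.2 dB); phase: φ = 67.0°.

|H| = 0.3909 (-8.2 dB), φ = 67.0°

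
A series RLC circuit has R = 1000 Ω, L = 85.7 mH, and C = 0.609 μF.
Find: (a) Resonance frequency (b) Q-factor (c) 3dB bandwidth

Step 1 — Resonance: ω₀ = 1/√(LC) = 1/√(0.0857·6.09e-07) = 4377 rad/s.
Step 2 — f₀ = ω₀/(2π) = 696.7 Hz.
Step 3 — Series Q: Q = ω₀L/R = 4377·0.0857/1000 = 0.3751.
Step 4 — Bandwidth: Δω = ω₀/Q = 1.167e+04 rad/s; BW = Δω/(2π) = 1857 Hz.

(a) f₀ = 696.7 Hz  (b) Q = 0.3751  (c) BW = 1857 Hz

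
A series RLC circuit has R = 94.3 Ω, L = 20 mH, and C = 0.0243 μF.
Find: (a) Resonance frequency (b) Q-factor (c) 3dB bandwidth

Step 1 — Resonance: ω₀ = 1/√(LC) = 1/√(0.02·2.43e-08) = 4.536e+04 rad/s.
Step 2 — f₀ = ω₀/(2π) = 7219 Hz.
Step 3 — Series Q: Q = ω₀L/R = 4.536e+04·0.02/94.3 = 9.621.
Step 4 — Bandwidth: Δω = ω₀/Q = 4715 rad/s; BW = Δω/(2π) = 750.4 Hz.

(a) f₀ = 7219 Hz  (b) Q = 9.621  (c) BW = 750.4 Hz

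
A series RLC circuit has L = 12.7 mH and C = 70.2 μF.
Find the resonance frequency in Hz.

Step 1 — Resonance condition Im(Z)=0 gives ω₀ = 1/√(LC).
Step 2 — ω₀ = 1/√(0.0127·7.02e-05) = 1059 rad/s.
Step 3 — f₀ = ω₀/(2π) = 168.6 Hz.

f₀ = 168.6 Hz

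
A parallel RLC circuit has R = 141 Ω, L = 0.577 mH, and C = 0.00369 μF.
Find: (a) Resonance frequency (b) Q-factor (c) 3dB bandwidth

Step 1 — Resonance: ω₀ = 1/√(LC) = 1/√(0.000577·3.69e-09) = 6.853e+05 rad/s.
Step 2 — f₀ = ω₀/(2π) = 1.091e+05 Hz.
Step 3 — Parallel Q: Q = R/(ω₀L) = 141/(6.853e+05·0.000577) = 0.3566.
Step 4 — Bandwidth: Δω = ω₀/Q = 1.922e+06 rad/s; BW = Δω/(2π) = 3.059e+05 Hz.

(a) f₀ = 1.091e+05 Hz  (b) Q = 0.3566  (c) BW = 3.059e+05 Hz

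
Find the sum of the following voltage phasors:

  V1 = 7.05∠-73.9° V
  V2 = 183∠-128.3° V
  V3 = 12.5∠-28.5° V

Step 1 — Convert each phasor to rectangular form:
  V1 = 7.05·(cos(-73.9°) + j·sin(-73.9°)) = 1.955 - j6.773 V
  V2 = 183·(cos(-128.3°) + j·sin(-128.3°)) = -113.4 - j143.6 V
  V3 = 12.5·(cos(-28.5°) + j·sin(-28.5°)) = 10.99 - j5.964 V
Step 2 — Sum components: V_total = -100.5 - j156.4 V.
Step 3 — Convert to polar: |V_total| = 185.9 V, ∠V_total = -122.7°.

V_total = 185.9∠-122.7° V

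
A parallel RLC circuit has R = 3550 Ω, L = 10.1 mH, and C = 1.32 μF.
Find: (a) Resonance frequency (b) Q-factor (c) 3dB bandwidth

Step 1 — Resonance: ω₀ = 1/√(LC) = 1/√(0.0101·1.32e-06) = 8661 rad/s.
Step 2 — f₀ = ω₀/(2π) = 1378 Hz.
Step 3 — Parallel Q: Q = R/(ω₀L) = 3550/(8661·0.0101) = 40.58.
Step 4 — Bandwidth: Δω = ω₀/Q = 213.4 rad/s; BW = Δω/(2π) = 33.96 Hz.

(a) f₀ = 1378 Hz  (b) Q = 40.58  (c) BW = 33.96 Hz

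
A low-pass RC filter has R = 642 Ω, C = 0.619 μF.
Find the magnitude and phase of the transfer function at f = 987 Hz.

Step 1 — Angular frequency: ω = 2π·987 = 6202 rad/s.
Step 2 — Transfer function: H(jω) = 1/(1 + jωRC).
Step 3 — Denominator: 1 + jωRC = 1 + j·6202·642·6.19e-07 = 1 + j2.464.
Step 4 — H = 0.1414 - j0.3484.
Step 5 — Magnitude: |H| = 0.376 (-8.5 dB); phase: φ = -67.9°.

|H| = 0.376 (-8.5 dB), φ = -67.9°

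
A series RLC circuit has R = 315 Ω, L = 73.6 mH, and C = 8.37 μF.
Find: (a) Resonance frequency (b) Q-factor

Step 1 — Resonance condition Im(Z)=0 gives ω₀ = 1/√(LC).
Step 2 — ω₀ = 1/√(0.0736·8.37e-06) = 1274 rad/s.
Step 3 — f₀ = ω₀/(2π) = 202.8 Hz.
Step 4 — Series Q: Q = ω₀L/R = 1274·0.0736/315 = 0.2977.

(a) f₀ = 202.8 Hz  (b) Q = 0.2977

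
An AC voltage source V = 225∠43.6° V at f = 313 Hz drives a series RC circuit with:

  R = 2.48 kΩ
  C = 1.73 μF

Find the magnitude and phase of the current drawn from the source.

Step 1 — Angular frequency: ω = 2π·f = 2π·313 = 1967 rad/s.
Step 2 — Component impedances:
  R: Z = R = 2480 Ω
  C: Z = 1/(jωC) = -j/(ω·C) = 0 - j293.9 Ω
Step 3 — Series combination: Z_total = R + C = 2480 - j293.9 Ω = 2497∠-6.8° Ω.
Step 4 — Source phasor: V = 225∠43.6° V = 162.9 + j155.2 V.
Step 5 — Ohm's law: I = V / Z_total = (162.9 + j155.2) / (2480 - j293.9) = 0.05748 + j0.06938 A.
Step 6 — Convert to polar: |I| = 0.0901 A, ∠I = 50.4°.

I = 0.0901∠50.4° A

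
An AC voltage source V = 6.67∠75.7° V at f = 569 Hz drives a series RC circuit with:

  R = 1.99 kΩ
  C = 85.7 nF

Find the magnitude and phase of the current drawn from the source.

Step 1 — Angular frequency: ω = 2π·f = 2π·569 = 3575 rad/s.
Step 2 — Component impedances:
  R: Z = R = 1990 Ω
  C: Z = 1/(jωC) = -j/(ω·C) = 0 - j3264 Ω
Step 3 — Series combination: Z_total = R + C = 1990 - j3264 Ω = 3823∠-58.6° Ω.
Step 4 — Source phasor: V = 6.67∠75.7° V = 1.647 + j6.463 V.
Step 5 — Ohm's law: I = V / Z_total = (1.647 + j6.463) / (1990 - j3264) = -0.001219 + j0.001248 A.
Step 6 — Convert to polar: |I| = 0.001745 A, ∠I = 134.3°.

I = 0.001745∠134.3° A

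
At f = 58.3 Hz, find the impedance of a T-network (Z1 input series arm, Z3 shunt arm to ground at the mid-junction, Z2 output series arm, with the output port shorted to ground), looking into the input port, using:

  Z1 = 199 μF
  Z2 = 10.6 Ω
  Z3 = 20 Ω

Step 1 — Angular frequency: ω = 2π·f = 2π·58.3 = 366.3 rad/s.
Step 2 — Component impedances:
  Z1: Z = 1/(jωC) = -j/(ω·C) = 0 - j13.72 Ω
  Z2: Z = R = 10.6 Ω
  Z3: Z = R = 20 Ω
Step 3 — With the output port shorted to ground, the output series arm Z2 runs from the junction to ground; the shunt arm Z3 also runs from the junction to ground. They appear in parallel: Z3 || Z2 = 6.928 Ω.
Step 4 — Series with input arm Z1: Z_in = Z1 + (Z3 || Z2) = 6.928 - j13.72 Ω = 15.37∠-63.2° Ω.

Z = 6.928 - j13.72 Ω = 15.37∠-63.2° Ω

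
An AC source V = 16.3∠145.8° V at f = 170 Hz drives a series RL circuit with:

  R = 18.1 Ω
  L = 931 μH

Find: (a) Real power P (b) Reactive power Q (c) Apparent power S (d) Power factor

Step 1 — Angular frequency: ω = 2π·f = 2π·170 = 1068 rad/s.
Step 2 — Component impedances:
  R: Z = R = 18.1 Ω
  L: Z = jωL = j·1068·0.000931 = 0 + j0.9944 Ω
Step 3 — Series combination: Z_total = R + L = 18.1 + j0.9944 Ω = 18.13∠3.1° Ω.
Step 4 — Source phasor: V = 16.3∠145.8° V = -13.48 + j9.162 V.
Step 5 — Current: I = V / Z = -0.7149 + j0.5455 A = 0.8992∠142.7° A.
Step 6 — Complex power: S = V·I* = 14.63 + j0.8041 VA.
Step 7 — Real power: P = Re(S) = 14.63 W.
Step 8 — Reactive power: Q = Im(S) = 0.8041 VAR.
Step 9 — Apparent power: |S| = 14.66 VA.
Step 10 — Power factor: PF = P/|S| = 0.9985 (lagging).

(a) P = 14.63 W  (b) Q = 0.8041 VAR  (c) S = 14.66 VA  (d) PF = 0.9985 (lagging)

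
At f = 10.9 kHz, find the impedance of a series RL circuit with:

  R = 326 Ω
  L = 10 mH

Step 1 — Angular frequency: ω = 2π·f = 2π·1.09e+04 = 6.849e+04 rad/s.
Step 2 — Component impedances:
  R: Z = R = 326 Ω
  L: Z = jωL = j·6.849e+04·0.01 = 0 + j684.9 Ω
Step 3 — Series combination: Z_total = R + L = 326 + j684.9 Ω = 758.5∠64.5° Ω.

Z = 326 + j684.9 Ω = 758.5∠64.5° Ω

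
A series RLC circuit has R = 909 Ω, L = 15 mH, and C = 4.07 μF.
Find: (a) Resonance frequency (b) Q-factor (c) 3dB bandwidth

Step 1 — Resonance condition Im(Z)=0 gives ω₀ = 1/√(LC).
Step 2 — ω₀ = 1/√(0.015·4.07e-06) = 4047 rad/s.
Step 3 — f₀ = ω₀/(2π) = 644.1 Hz.
Step 4 — Series Q: Q = ω₀L/R = 4047·0.015/909 = 0.06679.
Step 5 — 3dB bandwidth: Δω = ω₀/Q = 6.06e+04 rad/s; BW = Δω/(2π) = 9645 Hz.

(a) f₀ = 644.1 Hz  (b) Q = 0.06679  (c) BW = 9645 Hz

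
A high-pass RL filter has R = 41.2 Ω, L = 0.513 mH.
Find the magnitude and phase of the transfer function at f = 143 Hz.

Step 1 — Angular frequency: ω = 2π·143 = 898.5 rad/s.
Step 2 — Transfer function: H(jω) = jωL/(R + jωL).
Step 3 — Numerator jωL = j·0.4609; denominator R + jωL = 41.2 + j0.4609.
Step 4 — H = 0.0001251 + j0.01119.
Step 5 — Magnitude: |H| = 0.01119 (-39.0 dB); phase: φ = 89.4°.

|H| = 0.01119 (-39.0 dB), φ = 89.4°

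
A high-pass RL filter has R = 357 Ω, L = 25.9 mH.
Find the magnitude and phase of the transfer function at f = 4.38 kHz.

Step 1 — Angular frequency: ω = 2π·4380 = 2.752e+04 rad/s.
Step 2 — Transfer function: H(jω) = jωL/(R + jωL).
Step 3 — Numerator jωL = j·712.8; denominator R + jωL = 357 + j712.8.
Step 4 — H = 0.7995 + j0.4004.
Step 5 — Magnitude: |H| = 0.8941 (-1.0 dB); phase: φ = 26.6°.

|H| = 0.8941 (-1.0 dB), φ = 26.6°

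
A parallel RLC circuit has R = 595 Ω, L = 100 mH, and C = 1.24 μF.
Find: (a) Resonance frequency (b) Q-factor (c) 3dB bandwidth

Step 1 — Resonance: ω₀ = 1/√(LC) = 1/√(0.1·1.24e-06) = 2840 rad/s.
Step 2 — f₀ = ω₀/(2π) = 452 Hz.
Step 3 — Parallel Q: Q = R/(ω₀L) = 595/(2840·0.1) = 2.095.
Step 4 — Bandwidth: Δω = ω₀/Q = 1355 rad/s; BW = Δω/(2π) = 215.7 Hz.

(a) f₀ = 452 Hz  (b) Q = 2.095  (c) BW = 215.7 Hz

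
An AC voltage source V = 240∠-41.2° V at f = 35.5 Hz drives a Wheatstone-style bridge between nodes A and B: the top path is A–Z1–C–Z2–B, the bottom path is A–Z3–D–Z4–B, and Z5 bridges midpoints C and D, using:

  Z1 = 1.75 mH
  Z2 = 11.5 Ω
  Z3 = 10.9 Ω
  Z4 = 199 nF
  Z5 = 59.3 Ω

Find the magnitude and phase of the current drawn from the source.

Step 1 — Angular frequency: ω = 2π·f = 2π·35.5 = 223.1 rad/s.
Step 2 — Component impedances:
  Z1: Z = jωL = j·223.1·0.00175 = 0 + j0.3903 Ω
  Z2: Z = R = 11.5 Ω
  Z3: Z = R = 10.9 Ω
  Z4: Z = 1/(jωC) = -j/(ω·C) = 0 - j2.253e+04 Ω
  Z5: Z = R = 59.3 Ω
Step 3 — Bridge requires nodal analysis (the Z5 bridge couples midpoints C and D, so the two paths cannot be reduced to a simple series/parallel combination). Setting node B to ground and injecting 1 A at node A, the 3-node admittance system at A, C, D solves to V_A = Z_AB = 11.5 + j0.3845 Ω = 11.51∠1.9° Ω.
Step 4 — Source phasor: V = 240∠-41.2° V = 180.6 - j158.1 V.
Step 5 — Ohm's law: I = V / Z_total = (180.6 - j158.1) / (11.5 + j0.3845) = 15.22 - j14.25 A.
Step 6 — Convert to polar: |I| = 20.85 A, ∠I = -43.1°.

I = 20.85∠-43.1° A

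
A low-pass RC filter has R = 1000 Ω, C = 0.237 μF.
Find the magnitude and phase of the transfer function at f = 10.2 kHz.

Step 1 — Angular frequency: ω = 2π·1.02e+04 = 6.409e+04 rad/s.
Step 2 — Transfer function: H(jω) = 1/(1 + jωRC).
Step 3 — Denominator: 1 + jωRC = 1 + j·6.409e+04·1000·2.37e-07 = 1 + j15.19.
Step 4 — H = 0.004316 - j0.06555.
Step 5 — Magnitude: |H| = 0.0657 (-23.6 dB); phase: φ = -86.2°.

|H| = 0.0657 (-23.6 dB), φ = -86.2°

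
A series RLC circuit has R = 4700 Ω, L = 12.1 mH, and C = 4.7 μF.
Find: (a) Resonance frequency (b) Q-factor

Step 1 — Resonance condition Im(Z)=0 gives ω₀ = 1/√(LC).
Step 2 — ω₀ = 1/√(0.0121·4.7e-06) = 4193 rad/s.
Step 3 — f₀ = ω₀/(2π) = 667.4 Hz.
Step 4 — Series Q: Q = ω₀L/R = 4193·0.0121/4700 = 0.0108.

(a) f₀ = 667.4 Hz  (b) Q = 0.0108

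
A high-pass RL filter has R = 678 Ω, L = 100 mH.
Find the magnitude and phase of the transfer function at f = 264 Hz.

Step 1 — Angular frequency: ω = 2π·264 = 1659 rad/s.
Step 2 — Transfer function: H(jω) = jωL/(R + jωL).
Step 3 — Numerator jωL = j·165.9; denominator R + jωL = 678 + j165.9.
Step 4 — H = 0.05648 + j0.2308.
Step 5 — Magnitude: |H| = 0.2376 (-12.5 dB); phase: φ = 76.3°.

|H| = 0.2376 (-12.5 dB), φ = 76.3°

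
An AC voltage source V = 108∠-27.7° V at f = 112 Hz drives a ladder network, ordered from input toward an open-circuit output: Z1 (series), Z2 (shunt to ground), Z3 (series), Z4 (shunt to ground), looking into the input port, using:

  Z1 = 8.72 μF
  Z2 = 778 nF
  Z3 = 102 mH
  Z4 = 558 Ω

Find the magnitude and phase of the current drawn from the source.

Step 1 — Angular frequency: ω = 2π·f = 2π·112 = 703.7 rad/s.
Step 2 — Component impedances:
  Z1: Z = 1/(jωC) = -j/(ω·C) = 0 - j163 Ω
  Z2: Z = 1/(jωC) = -j/(ω·C) = 0 - j1827 Ω
  Z3: Z = jωL = j·703.7·0.102 = 0 + j71.78 Ω
  Z4: Z = R = 558 Ω
Step 3 — Ladder network (open output): work backward from the far end, alternating series and parallel combinations. Z_in = 549.1 - j262.8 Ω = 608.7∠-25.6° Ω.
Step 4 — Source phasor: V = 108∠-27.7° V = 95.62 - j50.2 V.
Step 5 — Ohm's law: I = V / Z_total = (95.62 - j50.2) / (549.1 - j262.8) = 0.1773 - j0.006559 A.
Step 6 — Convert to polar: |I| = 0.1774 A, ∠I = -2.1°.

I = 0.1774∠-2.1° A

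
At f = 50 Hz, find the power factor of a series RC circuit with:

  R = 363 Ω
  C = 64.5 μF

Step 1 — Angular frequency: ω = 2π·f = 2π·50 = 314.2 rad/s.
Step 2 — Component impedances:
  R: Z = R = 363 Ω
  C: Z = 1/(jωC) = -j/(ω·C) = 0 - j49.35 Ω
Step 3 — Series combination: Z_total = R + C = 363 - j49.35 Ω = 366.3∠-7.7° Ω.
Step 4 — Power factor: PF = cos(φ) = Re(Z)/|Z| = 363/366.34 = 0.9909.
Step 5 — Type: Im(Z) = -49.35 ⇒ leading (phase φ = -7.7°).

PF = 0.9909 (leading, φ = -7.7°)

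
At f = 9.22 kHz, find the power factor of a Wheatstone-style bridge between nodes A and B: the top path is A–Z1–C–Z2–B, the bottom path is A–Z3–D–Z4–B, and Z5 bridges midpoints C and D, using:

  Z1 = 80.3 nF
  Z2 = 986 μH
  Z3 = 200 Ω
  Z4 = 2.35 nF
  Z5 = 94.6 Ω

Step 1 — Angular frequency: ω = 2π·f = 2π·9220 = 5.793e+04 rad/s.
Step 2 — Component impedances:
  Z1: Z = 1/(jωC) = -j/(ω·C) = 0 - j215 Ω
  Z2: Z = jωL = j·5.793e+04·0.000986 = 0 + j57.12 Ω
  Z3: Z = R = 200 Ω
  Z4: Z = 1/(jωC) = -j/(ω·C) = 0 - j7345 Ω
  Z5: Z = R = 94.6 Ω
Step 3 — Bridge requires nodal analysis (the Z5 bridge couples midpoints C and D, so the two paths cannot be reduced to a simple series/parallel combination). Setting node B to ground and injecting 1 A at node A, the 3-node admittance system at A, C, D solves to V_A = Z_AB = 102.5 - j83.29 Ω = 132∠-39.1° Ω.
Step 4 — Power factor: PF = cos(φ) = Re(Z)/|Z| = 102.47/132.05 = 0.776.
Step 5 — Type: Im(Z) = -83.29 ⇒ leading (phase φ = -39.1°).

PF = 0.776 (leading, φ = -39.1°)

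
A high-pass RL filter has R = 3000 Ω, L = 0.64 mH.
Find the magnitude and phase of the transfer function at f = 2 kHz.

Step 1 — Angular frequency: ω = 2π·2000 = 1.257e+04 rad/s.
Step 2 — Transfer function: H(jω) = jωL/(R + jωL).
Step 3 — Numerator jωL = j·8.042; denominator R + jωL = 3000 + j8.042.
Step 4 — H = 7.187e-06 + j0.002681.
Step 5 — Magnitude: |H| = 0.002681 (-51.4 dB); phase: φ = 89.8°.

|H| = 0.002681 (-51.4 dB), φ = 89.8°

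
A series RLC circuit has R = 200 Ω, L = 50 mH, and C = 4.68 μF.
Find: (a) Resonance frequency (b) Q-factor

Step 1 — Resonance condition Im(Z)=0 gives ω₀ = 1/√(LC).
Step 2 — ω₀ = 1/√(0.05·4.68e-06) = 2067 rad/s.
Step 3 — f₀ = ω₀/(2π) = 329 Hz.
Step 4 — Series Q: Q = ω₀L/R = 2067·0.05/200 = 0.5168.

(a) f₀ = 329 Hz  (b) Q = 0.5168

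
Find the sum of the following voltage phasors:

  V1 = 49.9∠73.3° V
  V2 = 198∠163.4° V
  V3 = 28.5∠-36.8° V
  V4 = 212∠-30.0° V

Step 1 — Convert each phasor to rectangular form:
  V1 = 49.9·(cos(73.3°) + j·sin(73.3°)) = 14.34 + j47.8 V
  V2 = 198·(cos(163.4°) + j·sin(163.4°)) = -189.7 + j56.57 V
  V3 = 28.5·(cos(-36.8°) + j·sin(-36.8°)) = 22.82 - j17.07 V
  V4 = 212·(cos(-30.0°) + j·sin(-30.0°)) = 183.6 - j106 V
Step 2 — Sum components: V_total = 31.01 - j18.71 V.
Step 3 — Convert to polar: |V_total| = 36.22 V, ∠V_total = -31.1°.

V_total = 36.22∠-31.1° V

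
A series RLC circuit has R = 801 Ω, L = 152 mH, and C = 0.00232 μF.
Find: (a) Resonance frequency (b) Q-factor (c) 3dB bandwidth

Step 1 — Resonance condition Im(Z)=0 gives ω₀ = 1/√(LC).
Step 2 — ω₀ = 1/√(0.152·2.32e-09) = 5.325e+04 rad/s.
Step 3 — f₀ = ω₀/(2π) = 8475 Hz.
Step 4 — Series Q: Q = ω₀L/R = 5.325e+04·0.152/801 = 10.11.
Step 5 — 3dB bandwidth: Δω = ω₀/Q = 5270 rad/s; BW = Δω/(2π) = 838.7 Hz.

(a) f₀ = 8475 Hz  (b) Q = 10.11  (c) BW = 838.7 Hz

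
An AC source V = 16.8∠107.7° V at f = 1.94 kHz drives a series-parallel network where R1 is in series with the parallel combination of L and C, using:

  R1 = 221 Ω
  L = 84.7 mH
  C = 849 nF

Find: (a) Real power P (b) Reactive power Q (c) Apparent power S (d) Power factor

Step 1 — Angular frequency: ω = 2π·f = 2π·1940 = 1.219e+04 rad/s.
Step 2 — Component impedances:
  R1: Z = R = 221 Ω
  L: Z = jωL = j·1.219e+04·0.0847 = 0 + j1032 Ω
  C: Z = 1/(jωC) = -j/(ω·C) = 0 - j96.63 Ω
Step 3 — Parallel branch: L || C = 1/(1/L + 1/C) = 0 - j106.6 Ω.
Step 4 — Series with R1: Z_total = R1 + (L || C) = 221 - j106.6 Ω = 245.4∠-25.8° Ω.
Step 5 — Source phasor: V = 16.8∠107.7° V = -5.108 + j16 V.
Step 6 — Current: I = V / Z = -0.04709 + j0.0497 A = 0.06847∠133.5° A.
Step 7 — Complex power: S = V·I* = 1.036 - j0.4998 VA.
Step 8 — Real power: P = Re(S) = 1.036 W.
Step 9 — Reactive power: Q = Im(S) = -0.4998 VAR.
Step 10 — Apparent power: |S| = 1.15 VA.
Step 11 — Power factor: PF = P/|S| = 0.9007 (leading).

(a) P = 1.036 W  (b) Q = -0.4998 VAR  (c) S = 1.15 VA  (d) PF = 0.9007 (leading)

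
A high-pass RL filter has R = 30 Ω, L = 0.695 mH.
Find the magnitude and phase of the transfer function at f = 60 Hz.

Step 1 — Angular frequency: ω = 2π·60 = 377 rad/s.
Step 2 — Transfer function: H(jω) = jωL/(R + jωL).
Step 3 — Numerator jωL = j·0.262; denominator R + jωL = 30 + j0.262.
Step 4 — H = 7.627e-05 + j0.008733.
Step 5 — Magnitude: |H| = 0.008733 (-41.2 dB); phase: φ = 89.5°.

|H| = 0.008733 (-41.2 dB), φ = 89.5°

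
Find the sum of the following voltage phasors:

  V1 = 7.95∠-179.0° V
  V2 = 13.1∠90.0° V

Step 1 — Convert each phasor to rectangular form:
  V1 = 7.95·(cos(-179.0°) + j·sin(-179.0°)) = -7.949 - j0.1387 V
  V2 = 13.1·(cos(90.0°) + j·sin(90.0°)) = 0 + j13.1 V
Step 2 — Sum components: V_total = -7.949 + j12.96 V.
Step 3 — Convert to polar: |V_total| = 15.2 V, ∠V_total = 121.5°.

V_total = 15.2∠121.5° V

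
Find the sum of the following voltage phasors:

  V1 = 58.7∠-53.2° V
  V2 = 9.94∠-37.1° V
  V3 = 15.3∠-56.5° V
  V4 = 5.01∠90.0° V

Step 1 — Convert each phasor to rectangular form:
  V1 = 58.7·(cos(-53.2°) + j·sin(-53.2°)) = 35.16 - j47 V
  V2 = 9.94·(cos(-37.1°) + j·sin(-37.1°)) = 7.928 - j5.996 V
  V3 = 15.3·(cos(-56.5°) + j·sin(-56.5°)) = 8.445 - j12.76 V
  V4 = 5.01·(cos(90.0°) + j·sin(90.0°)) = 0 + j5.01 V
Step 2 — Sum components: V_total = 51.54 - j60.75 V.
Step 3 — Convert to polar: |V_total| = 79.66 V, ∠V_total = -49.7°.

V_total = 79.66∠-49.7° V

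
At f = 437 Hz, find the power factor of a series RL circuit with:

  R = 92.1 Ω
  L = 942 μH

Step 1 — Angular frequency: ω = 2π·f = 2π·437 = 2746 rad/s.
Step 2 — Component impedances:
  R: Z = R = 92.1 Ω
  L: Z = jωL = j·2746·0.000942 = 0 + j2.586 Ω
Step 3 — Series combination: Z_total = R + L = 92.1 + j2.586 Ω = 92.14∠1.6° Ω.
Step 4 — Power factor: PF = cos(φ) = Re(Z)/|Z| = 92.1/92.14 = 0.9996.
Step 5 — Type: Im(Z) = 2.586 ⇒ lagging (phase φ = 1.6°).

PF = 0.9996 (lagging, φ = 1.6°)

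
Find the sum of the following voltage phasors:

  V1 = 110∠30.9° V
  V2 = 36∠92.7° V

Step 1 — Convert each phasor to rectangular form:
  V1 = 110·(cos(30.9°) + j·sin(30.9°)) = 94.39 + j56.49 V
  V2 = 36·(cos(92.7°) + j·sin(92.7°)) = -1.696 + j35.96 V
Step 2 — Sum components: V_total = 92.69 + j92.45 V.
Step 3 — Convert to polar: |V_total| = 130.9 V, ∠V_total = 44.9°.

V_total = 130.9∠44.9° V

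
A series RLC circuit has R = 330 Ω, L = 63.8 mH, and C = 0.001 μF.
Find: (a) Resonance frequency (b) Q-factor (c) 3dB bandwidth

Step 1 — Resonance: ω₀ = 1/√(LC) = 1/√(0.0638·1e-09) = 1.252e+05 rad/s.
Step 2 — f₀ = ω₀/(2π) = 1.993e+04 Hz.
Step 3 — Series Q: Q = ω₀L/R = 1.252e+05·0.0638/330 = 24.2.
Step 4 — Bandwidth: Δω = ω₀/Q = 5172 rad/s; BW = Δω/(2π) = 823.2 Hz.

(a) f₀ = 1.993e+04 Hz  (b) Q = 24.2  (c) BW = 823.2 Hz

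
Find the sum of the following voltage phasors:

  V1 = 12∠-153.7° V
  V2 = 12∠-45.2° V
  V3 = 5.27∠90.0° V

Step 1 — Convert each phasor to rectangular form:
  V1 = 12·(cos(-153.7°) + j·sin(-153.7°)) = -10.76 - j5.317 V
  V2 = 12·(cos(-45.2°) + j·sin(-45.2°)) = 8.456 - j8.515 V
  V3 = 5.27·(cos(90.0°) + j·sin(90.0°)) = 0 + j5.27 V
Step 2 — Sum components: V_total = -2.302 - j8.562 V.
Step 3 — Convert to polar: |V_total| = 8.866 V, ∠V_total = -105.1°.

V_total = 8.866∠-105.1° V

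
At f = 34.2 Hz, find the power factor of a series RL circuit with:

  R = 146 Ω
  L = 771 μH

Step 1 — Angular frequency: ω = 2π·f = 2π·34.2 = 214.9 rad/s.
Step 2 — Component impedances:
  R: Z = R = 146 Ω
  L: Z = jωL = j·214.9·0.000771 = 0 + j0.1657 Ω
Step 3 — Series combination: Z_total = R + L = 146 + j0.1657 Ω = 146∠0.1° Ω.
Step 4 — Power factor: PF = cos(φ) = Re(Z)/|Z| = 146/146 = 1.
Step 5 — Type: Im(Z) = 0.1657 ⇒ lagging (phase φ = 0.1°).

PF = 1 (lagging, φ = 0.1°)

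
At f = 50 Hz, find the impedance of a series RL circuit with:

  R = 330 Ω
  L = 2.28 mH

Step 1 — Angular frequency: ω = 2π·f = 2π·50 = 314.2 rad/s.
Step 2 — Component impedances:
  R: Z = R = 330 Ω
  L: Z = jωL = j·314.2·0.00228 = 0 + j0.7163 Ω
Step 3 — Series combination: Z_total = R + L = 330 + j0.7163 Ω = 330∠0.1° Ω.

Z = 330 + j0.7163 Ω = 330∠0.1° Ω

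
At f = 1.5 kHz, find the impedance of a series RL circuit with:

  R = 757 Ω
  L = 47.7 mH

Step 1 — Angular frequency: ω = 2π·f = 2π·1500 = 9425 rad/s.
Step 2 — Component impedances:
  R: Z = R = 757 Ω
  L: Z = jωL = j·9425·0.0477 = 0 + j449.6 Ω
Step 3 — Series combination: Z_total = R + L = 757 + j449.6 Ω = 880.4∠30.7° Ω.

Z = 757 + j449.6 Ω = 880.4∠30.7° Ω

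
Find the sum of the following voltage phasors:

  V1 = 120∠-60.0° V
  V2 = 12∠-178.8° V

Step 1 — Convert each phasor to rectangular form:
  V1 = 120·(cos(-60.0°) + j·sin(-60.0°)) = 60 - j103.9 V
  V2 = 12·(cos(-178.8°) + j·sin(-178.8°)) = -12 - j0.2513 V
Step 2 — Sum components: V_total = 48 - j104.2 V.
Step 3 — Convert to polar: |V_total| = 114.7 V, ∠V_total = -65.3°.

V_total = 114.7∠-65.3° V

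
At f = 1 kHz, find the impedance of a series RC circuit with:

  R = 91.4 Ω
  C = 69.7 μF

Step 1 — Angular frequency: ω = 2π·f = 2π·1000 = 6283 rad/s.
Step 2 — Component impedances:
  R: Z = R = 91.4 Ω
  C: Z = 1/(jωC) = -j/(ω·C) = 0 - j2.283 Ω
Step 3 — Series combination: Z_total = R + C = 91.4 - j2.283 Ω = 91.43∠-1.4° Ω.

Z = 91.4 - j2.283 Ω = 91.43∠-1.4° Ω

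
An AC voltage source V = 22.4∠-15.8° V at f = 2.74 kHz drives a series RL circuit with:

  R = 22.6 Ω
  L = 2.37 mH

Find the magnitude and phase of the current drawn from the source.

Step 1 — Angular frequency: ω = 2π·f = 2π·2740 = 1.722e+04 rad/s.
Step 2 — Component impedances:
  R: Z = R = 22.6 Ω
  L: Z = jωL = j·1.722e+04·0.00237 = 0 + j40.8 Ω
Step 3 — Series combination: Z_total = R + L = 22.6 + j40.8 Ω = 46.64∠61.0° Ω.
Step 4 — Source phasor: V = 22.4∠-15.8° V = 21.55 - j6.099 V.
Step 5 — Ohm's law: I = V / Z_total = (21.55 - j6.099) / (22.6 + j40.8) = 0.1095 - j0.4676 A.
Step 6 — Convert to polar: |I| = 0.4802 A, ∠I = -76.8°.

I = 0.4802∠-76.8° A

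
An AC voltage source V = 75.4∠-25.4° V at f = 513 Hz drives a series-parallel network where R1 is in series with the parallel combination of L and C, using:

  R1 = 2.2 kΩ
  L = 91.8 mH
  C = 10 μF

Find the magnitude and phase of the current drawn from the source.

Step 1 — Angular frequency: ω = 2π·f = 2π·513 = 3223 rad/s.
Step 2 — Component impedances:
  R1: Z = R = 2200 Ω
  L: Z = jωL = j·3223·0.0918 = 0 + j295.9 Ω
  C: Z = 1/(jωC) = -j/(ω·C) = 0 - j31.02 Ω
Step 3 — Parallel branch: L || C = 1/(1/L + 1/C) = 0 - j34.66 Ω.
Step 4 — Series with R1: Z_total = R1 + (L || C) = 2200 - j34.66 Ω = 2200∠-0.9° Ω.
Step 5 — Source phasor: V = 75.4∠-25.4° V = 68.11 - j32.34 V.
Step 6 — Ohm's law: I = V / Z_total = (68.11 - j32.34) / (2200 - j34.66) = 0.03118 - j0.01421 A.
Step 7 — Convert to polar: |I| = 0.03427 A, ∠I = -24.5°.

I = 0.03427∠-24.5° A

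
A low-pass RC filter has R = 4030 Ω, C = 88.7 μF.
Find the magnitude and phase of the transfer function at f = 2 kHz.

Step 1 — Angular frequency: ω = 2π·2000 = 1.257e+04 rad/s.
Step 2 — Transfer function: H(jω) = 1/(1 + jωRC).
Step 3 — Denominator: 1 + jωRC = 1 + j·1.257e+04·4030·8.87e-05 = 1 + j4492.
Step 4 — H = 4.956e-08 - j0.0002226.
Step 5 — Magnitude: |H| = 0.0002226 (-73.0 dB); phase: φ = -90.0°.

|H| = 0.0002226 (-73.0 dB), φ = -90.0°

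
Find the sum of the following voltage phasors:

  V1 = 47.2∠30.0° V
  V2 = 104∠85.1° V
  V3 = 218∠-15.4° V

Step 1 — Convert each phasor to rectangular form:
  V1 = 47.2·(cos(30.0°) + j·sin(30.0°)) = 40.88 + j23.6 V
  V2 = 104·(cos(85.1°) + j·sin(85.1°)) = 8.883 + j103.6 V
  V3 = 218·(cos(-15.4°) + j·sin(-15.4°)) = 210.2 - j57.89 V
Step 2 — Sum components: V_total = 259.9 + j69.33 V.
Step 3 — Convert to polar: |V_total| = 269 V, ∠V_total = 14.9°.

V_total = 269∠14.9° V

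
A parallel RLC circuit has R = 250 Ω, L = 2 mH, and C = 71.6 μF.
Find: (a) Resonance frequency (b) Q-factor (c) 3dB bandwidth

Step 1 — Resonance: ω₀ = 1/√(LC) = 1/√(0.002·7.16e-05) = 2643 rad/s.
Step 2 — f₀ = ω₀/(2π) = 420.6 Hz.
Step 3 — Parallel Q: Q = R/(ω₀L) = 250/(2643·0.002) = 47.3.
Step 4 — Bandwidth: Δω = ω₀/Q = 55.87 rad/s; BW = Δω/(2π) = 8.891 Hz.

(a) f₀ = 420.6 Hz  (b) Q = 47.3  (c) BW = 8.891 Hz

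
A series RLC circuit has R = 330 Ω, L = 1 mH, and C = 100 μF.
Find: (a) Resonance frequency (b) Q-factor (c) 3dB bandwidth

Step 1 — Resonance condition Im(Z)=0 gives ω₀ = 1/√(LC).
Step 2 — ω₀ = 1/√(0.001·0.0001) = 3162 rad/s.
Step 3 — f₀ = ω₀/(2π) = 503.3 Hz.
Step 4 — Series Q: Q = ω₀L/R = 3162·0.001/330 = 0.009583.
Step 5 — 3dB bandwidth: Δω = ω₀/Q = 3.3e+05 rad/s; BW = Δω/(2π) = 5.252e+04 Hz.

(a) f₀ = 503.3 Hz  (b) Q = 0.009583  (c) BW = 5.252e+04 Hz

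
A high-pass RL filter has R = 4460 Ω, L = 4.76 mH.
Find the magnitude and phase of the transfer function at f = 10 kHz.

Step 1 — Angular frequency: ω = 2π·1e+04 = 6.283e+04 rad/s.
Step 2 — Transfer function: H(jω) = jωL/(R + jωL).
Step 3 — Numerator jωL = j·299.1; denominator R + jωL = 4460 + j299.1.
Step 4 — H = 0.004477 + j0.06676.
Step 5 — Magnitude: |H| = 0.06691 (-23.5 dB); phase: φ = 86.2°.

|H| = 0.06691 (-23.5 dB), φ = 86.2°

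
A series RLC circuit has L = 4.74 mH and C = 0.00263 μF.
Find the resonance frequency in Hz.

Step 1 — Resonance condition Im(Z)=0 gives ω₀ = 1/√(LC).
Step 2 — ω₀ = 1/√(0.00474·2.63e-09) = 2.832e+05 rad/s.
Step 3 — f₀ = ω₀/(2π) = 4.508e+04 Hz.

f₀ = 4.508e+04 Hz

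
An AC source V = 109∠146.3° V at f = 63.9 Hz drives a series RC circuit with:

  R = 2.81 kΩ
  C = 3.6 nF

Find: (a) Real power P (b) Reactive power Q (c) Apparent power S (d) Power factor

Step 1 — Angular frequency: ω = 2π·f = 2π·63.9 = 401.5 rad/s.
Step 2 — Component impedances:
  R: Z = R = 2810 Ω
  C: Z = 1/(jωC) = -j/(ω·C) = 0 - j6.919e+05 Ω
Step 3 — Series combination: Z_total = R + C = 2810 - j6.919e+05 Ω = 6.919e+05∠-89.8° Ω.
Step 4 — Source phasor: V = 109∠146.3° V = -90.68 + j60.48 V.
Step 5 — Current: I = V / Z = -8.794e-05 - j0.0001307 A = 0.0001575∠-123.9° A.
Step 6 — Complex power: S = V·I* = 6.975e-05 - j0.01717 VA.
Step 7 — Real power: P = Re(S) = 6.975e-05 W.
Step 8 — Reactive power: Q = Im(S) = -0.01717 VAR.
Step 9 — Apparent power: |S| = 0.01717 VA.
Step 10 — Power factor: PF = P/|S| = 0.004061 (leading).

(a) P = 6.975e-05 W  (b) Q = -0.01717 VAR  (c) S = 0.01717 VA  (d) PF = 0.004061 (leading)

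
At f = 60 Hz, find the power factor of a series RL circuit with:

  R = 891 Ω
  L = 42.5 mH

Step 1 — Angular frequency: ω = 2π·f = 2π·60 = 377 rad/s.
Step 2 — Component impedances:
  R: Z = R = 891 Ω
  L: Z = jωL = j·377·0.0425 = 0 + j16.02 Ω
Step 3 — Series combination: Z_total = R + L = 891 + j16.02 Ω = 891.1∠1.0° Ω.
Step 4 — Power factor: PF = cos(φ) = Re(Z)/|Z| = 891/891.14 = 0.9998.
Step 5 — Type: Im(Z) = 16.02 ⇒ lagging (phase φ = 1.0°).

PF = 0.9998 (lagging, φ = 1.0°)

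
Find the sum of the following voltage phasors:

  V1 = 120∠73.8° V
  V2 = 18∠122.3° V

Step 1 — Convert each phasor to rectangular form:
  V1 = 120·(cos(73.8°) + j·sin(73.8°)) = 33.48 + j115.2 V
  V2 = 18·(cos(122.3°) + j·sin(122.3°)) = -9.618 + j15.21 V
Step 2 — Sum components: V_total = 23.86 + j130.4 V.
Step 3 — Convert to polar: |V_total| = 132.6 V, ∠V_total = 79.6°.

V_total = 132.6∠79.6° V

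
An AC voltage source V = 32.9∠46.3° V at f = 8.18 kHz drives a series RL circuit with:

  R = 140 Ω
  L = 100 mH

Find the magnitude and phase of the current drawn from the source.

Step 1 — Angular frequency: ω = 2π·f = 2π·8180 = 5.14e+04 rad/s.
Step 2 — Component impedances:
  R: Z = R = 140 Ω
  L: Z = jωL = j·5.14e+04·0.1 = 0 + j5140 Ω
Step 3 — Series combination: Z_total = R + L = 140 + j5140 Ω = 5142∠88.4° Ω.
Step 4 — Source phasor: V = 32.9∠46.3° V = 22.73 + j23.79 V.
Step 5 — Ohm's law: I = V / Z_total = (22.73 + j23.79) / (140 + j5140) = 0.004745 - j0.004293 A.
Step 6 — Convert to polar: |I| = 0.006399 A, ∠I = -42.1°.

I = 0.006399∠-42.1° A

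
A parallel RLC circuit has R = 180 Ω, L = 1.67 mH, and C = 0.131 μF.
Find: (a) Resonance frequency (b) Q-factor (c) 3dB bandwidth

Step 1 — Resonance: ω₀ = 1/√(LC) = 1/√(0.00167·1.31e-07) = 6.761e+04 rad/s.
Step 2 — f₀ = ω₀/(2π) = 1.076e+04 Hz.
Step 3 — Parallel Q: Q = R/(ω₀L) = 180/(6.761e+04·0.00167) = 1.594.
Step 4 — Bandwidth: Δω = ω₀/Q = 4.241e+04 rad/s; BW = Δω/(2π) = 6750 Hz.

(a) f₀ = 1.076e+04 Hz  (b) Q = 1.594  (c) BW = 6750 Hz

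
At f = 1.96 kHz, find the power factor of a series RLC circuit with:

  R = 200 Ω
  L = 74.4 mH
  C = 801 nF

Step 1 — Angular frequency: ω = 2π·f = 2π·1960 = 1.232e+04 rad/s.
Step 2 — Component impedances:
  R: Z = R = 200 Ω
  L: Z = jωL = j·1.232e+04·0.0744 = 0 + j916.2 Ω
  C: Z = 1/(jωC) = -j/(ω·C) = 0 - j101.4 Ω
Step 3 — Series combination: Z_total = R + L + C = 200 + j814.9 Ω = 839∠76.2° Ω.
Step 4 — Power factor: PF = cos(φ) = Re(Z)/|Z| = 200/839 = 0.2384.
Step 5 — Type: Im(Z) = 814.9 ⇒ lagging (phase φ = 76.2°).

PF = 0.2384 (lagging, φ = 76.2°)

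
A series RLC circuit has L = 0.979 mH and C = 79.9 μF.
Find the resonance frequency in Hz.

Step 1 — Resonance condition Im(Z)=0 gives ω₀ = 1/√(LC).
Step 2 — ω₀ = 1/√(0.000979·7.99e-05) = 3575 rad/s.
Step 3 — f₀ = ω₀/(2π) = 569.1 Hz.

f₀ = 569.1 Hz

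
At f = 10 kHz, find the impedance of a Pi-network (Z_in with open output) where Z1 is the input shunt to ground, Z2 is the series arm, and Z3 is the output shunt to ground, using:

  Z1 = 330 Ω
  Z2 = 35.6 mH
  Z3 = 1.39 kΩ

Step 1 — Angular frequency: ω = 2π·f = 2π·1e+04 = 6.283e+04 rad/s.
Step 2 — Component impedances:
  Z1: Z = R = 330 Ω
  Z2: Z = jωL = j·6.283e+04·0.0356 = 0 + j2237 Ω
  Z3: Z = R = 1390 Ω
Step 3 — With open output, the series arm Z2 and the output shunt Z3 appear in series to ground: Z2 + Z3 = 1390 + j2237 Ω.
Step 4 — Parallel with input shunt Z1: Z_in = Z1 || (Z2 + Z3) = 306.5 + j30.59 Ω = 308∠5.7° Ω.

Z = 306.5 + j30.59 Ω = 308∠5.7° Ω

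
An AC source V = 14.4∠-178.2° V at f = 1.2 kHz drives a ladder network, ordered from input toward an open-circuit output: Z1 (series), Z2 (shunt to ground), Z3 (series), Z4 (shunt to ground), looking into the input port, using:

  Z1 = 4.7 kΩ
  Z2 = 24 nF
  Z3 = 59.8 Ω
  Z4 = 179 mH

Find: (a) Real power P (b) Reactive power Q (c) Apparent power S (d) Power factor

Step 1 — Angular frequency: ω = 2π·f = 2π·1200 = 7540 rad/s.
Step 2 — Component impedances:
  Z1: Z = R = 4700 Ω
  Z2: Z = 1/(jωC) = -j/(ω·C) = 0 - j5526 Ω
  Z3: Z = R = 59.8 Ω
  Z4: Z = jωL = j·7540·0.179 = 0 + j1350 Ω
Step 3 — Ladder network (open output): work backward from the far end, alternating series and parallel combinations. Z_in = 4805 + j1784 Ω = 5125∠20.4° Ω.
Step 4 — Source phasor: V = 14.4∠-178.2° V = -14.39 - j0.4523 V.
Step 5 — Current: I = V / Z = -0.002663 + j0.0008949 A = 0.00281∠161.4° A.
Step 6 — Complex power: S = V·I* = 0.03793 + j0.01408 VA.
Step 7 — Real power: P = Re(S) = 0.03793 W.
Step 8 — Reactive power: Q = Im(S) = 0.01408 VAR.
Step 9 — Apparent power: |S| = 0.04046 VA.
Step 10 — Power factor: PF = P/|S| = 0.9374 (lagging).

(a) P = 0.03793 W  (b) Q = 0.01408 VAR  (c) S = 0.04046 VA  (d) PF = 0.9374 (lagging)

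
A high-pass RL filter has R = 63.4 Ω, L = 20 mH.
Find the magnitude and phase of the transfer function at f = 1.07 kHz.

Step 1 — Angular frequency: ω = 2π·1070 = 6723 rad/s.
Step 2 — Transfer function: H(jω) = jωL/(R + jωL).
Step 3 — Numerator jωL = j·134.5; denominator R + jωL = 63.4 + j134.5.
Step 4 — H = 0.8181 + j0.3858.
Step 5 — Magnitude: |H| = 0.9045 (-0.9 dB); phase: φ = 25.2°.

|H| = 0.9045 (-0.9 dB), φ = 25.2°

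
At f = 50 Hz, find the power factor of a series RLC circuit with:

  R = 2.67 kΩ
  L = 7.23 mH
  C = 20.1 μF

Step 1 — Angular frequency: ω = 2π·f = 2π·50 = 314.2 rad/s.
Step 2 — Component impedances:
  R: Z = R = 2670 Ω
  L: Z = jωL = j·314.2·0.00723 = 0 + j2.271 Ω
  C: Z = 1/(jωC) = -j/(ω·C) = 0 - j158.4 Ω
Step 3 — Series combination: Z_total = R + L + C = 2670 - j156.1 Ω = 2675∠-3.3° Ω.
Step 4 — Power factor: PF = cos(φ) = Re(Z)/|Z| = 2670/2674.6 = 0.9983.
Step 5 — Type: Im(Z) = -156.1 ⇒ leading (phase φ = -3.3°).

PF = 0.9983 (leading, φ = -3.3°)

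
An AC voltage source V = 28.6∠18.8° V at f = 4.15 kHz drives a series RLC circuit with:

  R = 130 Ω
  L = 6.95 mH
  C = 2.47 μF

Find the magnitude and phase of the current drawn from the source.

Step 1 — Angular frequency: ω = 2π·f = 2π·4150 = 2.608e+04 rad/s.
Step 2 — Component impedances:
  R: Z = R = 130 Ω
  L: Z = jωL = j·2.608e+04·0.00695 = 0 + j181.2 Ω
  C: Z = 1/(jωC) = -j/(ω·C) = 0 - j15.53 Ω
Step 3 — Series combination: Z_total = R + L + C = 130 + j165.7 Ω = 210.6∠51.9° Ω.
Step 4 — Source phasor: V = 28.6∠18.8° V = 27.07 + j9.217 V.
Step 5 — Ohm's law: I = V / Z_total = (27.07 + j9.217) / (130 + j165.7) = 0.1138 - j0.07413 A.
Step 6 — Convert to polar: |I| = 0.1358 A, ∠I = -33.1°.

I = 0.1358∠-33.1° A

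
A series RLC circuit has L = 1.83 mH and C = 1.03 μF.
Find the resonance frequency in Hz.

Step 1 — Resonance condition Im(Z)=0 gives ω₀ = 1/√(LC).
Step 2 — ω₀ = 1/√(0.00183·1.03e-06) = 2.303e+04 rad/s.
Step 3 — f₀ = ω₀/(2π) = 3666 Hz.

f₀ = 3666 Hz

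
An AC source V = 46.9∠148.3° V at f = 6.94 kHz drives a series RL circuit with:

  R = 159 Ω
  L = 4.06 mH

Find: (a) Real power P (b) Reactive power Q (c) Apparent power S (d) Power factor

Step 1 — Angular frequency: ω = 2π·f = 2π·6940 = 4.361e+04 rad/s.
Step 2 — Component impedances:
  R: Z = R = 159 Ω
  L: Z = jωL = j·4.361e+04·0.00406 = 0 + j177 Ω
Step 3 — Series combination: Z_total = R + L = 159 + j177 Ω = 238∠48.1° Ω.
Step 4 — Source phasor: V = 46.9∠148.3° V = -39.9 + j24.64 V.
Step 5 — Current: I = V / Z = -0.035 + j0.194 A = 0.1971∠100.2° A.
Step 6 — Complex power: S = V·I* = 6.177 + j6.877 VA.
Step 7 — Real power: P = Re(S) = 6.177 W.
Step 8 — Reactive power: Q = Im(S) = 6.877 VAR.
Step 9 — Apparent power: |S| = 9.244 VA.
Step 10 — Power factor: PF = P/|S| = 0.6682 (lagging).

(a) P = 6.177 W  (b) Q = 6.877 VAR  (c) S = 9.244 VA  (d) PF = 0.6682 (lagging)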